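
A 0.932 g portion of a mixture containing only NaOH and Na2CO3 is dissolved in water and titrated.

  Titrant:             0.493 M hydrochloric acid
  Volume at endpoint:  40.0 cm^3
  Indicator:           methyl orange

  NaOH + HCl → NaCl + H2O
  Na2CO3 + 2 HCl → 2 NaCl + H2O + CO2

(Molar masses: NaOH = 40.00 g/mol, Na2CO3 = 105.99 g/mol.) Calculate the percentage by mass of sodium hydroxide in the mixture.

37.3 %

n(HCl) = 0.0400 × 0.493 = 0.0197 mol
Let x = n(NaOH), y = n(Na2CO3).
Titrant: 1x + 2y = 0.0197;  mass: 40.00x + 105.99y = 0.932
Solving, x = 8.70 × 10^-3 mol, y = 5.51 × 10^-3 mol
mass of NaOH = 8.70 × 10^-3 × 40.00 = 0.348 g
% NaOH = 0.348 / 0.932 × 100 = 37.3 %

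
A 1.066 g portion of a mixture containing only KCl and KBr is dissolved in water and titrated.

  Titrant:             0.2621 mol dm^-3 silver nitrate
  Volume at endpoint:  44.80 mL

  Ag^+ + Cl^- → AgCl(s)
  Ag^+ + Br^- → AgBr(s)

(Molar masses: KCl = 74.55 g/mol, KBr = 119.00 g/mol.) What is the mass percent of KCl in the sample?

n(AgNO3) = 0.04480 × 0.2621 = 0.01174 mol
Let x = n(KCl), y = n(KBr).
Titrant: 1x + 1y = 0.01174;  mass: 74.55x + 119.00y = 1.066
Solving, x = 7.453 × 10^-3 mol, y = 4.289 × 10^-3 mol
mass of KCl = 7.453 × 10^-3 × 74.55 = 0.5557 g
% KCl = 0.5557 / 1.066 × 100 = 52.13 %

52.13 %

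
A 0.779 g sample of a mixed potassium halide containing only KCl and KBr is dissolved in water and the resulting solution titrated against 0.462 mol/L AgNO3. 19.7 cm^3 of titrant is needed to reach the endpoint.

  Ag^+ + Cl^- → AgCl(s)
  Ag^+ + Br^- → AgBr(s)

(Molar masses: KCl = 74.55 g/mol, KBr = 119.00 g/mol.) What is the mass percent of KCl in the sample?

65.5 %

n(AgNO3) = 0.0197 × 0.462 = 9.10 × 10^-3 mol
Let x = n(KCl), y = n(KBr).
Titrant: 1x + 1y = 9.10 × 10^-3;  mass: 74.55x + 119.00y = 0.779
Solving, x = 6.84 × 10^-3 mol, y = 2.26 × 10^-3 mol
mass of KCl = 6.84 × 10^-3 × 74.55 = 0.510 g
% KCl = 0.510 / 0.779 × 100 = 65.5 %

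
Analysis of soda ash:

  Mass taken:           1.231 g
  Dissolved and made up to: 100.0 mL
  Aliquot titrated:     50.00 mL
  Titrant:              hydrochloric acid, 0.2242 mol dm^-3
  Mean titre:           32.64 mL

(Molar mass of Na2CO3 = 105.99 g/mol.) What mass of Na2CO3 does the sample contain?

Na2CO3 + 2 HCl → 2 NaCl + H2O + CO2
n(HCl) per titration = 0.03264 × 0.2242 = 7.318 × 10^-3 mol
From the 1:2 ratio, n(Na2CO3) in each aliquot = 1/2 × 7.318 × 10^-3 = 3.659 × 10^-3 mol
n(Na2CO3) in the whole flask = 3.659 × 10^-3 × 100.0/50.00 = 7.318 × 10^-3 mol
mass of Na2CO3 = 7.318 × 10^-3 × 105.99 = 0.7756 g

0.7756 g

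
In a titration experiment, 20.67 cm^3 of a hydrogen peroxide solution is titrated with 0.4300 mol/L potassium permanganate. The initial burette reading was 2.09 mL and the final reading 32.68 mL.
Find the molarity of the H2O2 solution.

2 MnO4^- + 5 H2O2 + 6 H^+ → 2 Mn^2+ + 5 O2 + 8 H2O
n(KMnO4) = 0.03059 L × 0.4300 mol/L = 0.01315 mol
From the 5:2 mole ratio, n(H2O2) = 5/2 × 0.01315 = 0.03288 mol
[H2O2] = 0.03288 mol / 0.02067 L = 1.591 mol/L

1.591 mol/L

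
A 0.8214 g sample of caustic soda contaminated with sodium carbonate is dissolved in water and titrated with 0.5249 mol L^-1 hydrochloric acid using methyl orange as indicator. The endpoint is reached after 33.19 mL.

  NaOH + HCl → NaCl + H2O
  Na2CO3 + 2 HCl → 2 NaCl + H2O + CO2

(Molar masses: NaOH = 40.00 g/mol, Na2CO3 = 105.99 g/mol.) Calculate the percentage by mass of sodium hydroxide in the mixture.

n(HCl) = 0.03319 × 0.5249 = 0.01742 mol
Let x = n(NaOH), y = n(Na2CO3).
Titrant: 1x + 2y = 0.01742;  mass: 40.00x + 105.99y = 0.8214
Solving, x = 7.838 × 10^-3 mol, y = 4.792 × 10^-3 mol
mass of NaOH = 7.838 × 10^-3 × 40.00 = 0.3135 g
% NaOH = 0.3135 / 0.8214 × 100 = 38.17 %

38.17 %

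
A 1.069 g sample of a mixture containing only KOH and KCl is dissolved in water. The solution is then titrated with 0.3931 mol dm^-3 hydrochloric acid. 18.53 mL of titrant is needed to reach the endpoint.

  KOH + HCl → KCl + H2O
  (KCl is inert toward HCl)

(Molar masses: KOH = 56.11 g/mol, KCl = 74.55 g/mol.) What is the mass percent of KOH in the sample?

n(HCl) = 0.01853 × 0.3931 = 7.284 × 10^-3 mol
Let x = n(KOH), y = n(KCl).
Titrant: 1x = 7.284 × 10^-3;  mass: 56.11x + 74.55y = 1.069
Solving, x = 7.284 × 10^-3 mol, y = 8.857 × 10^-3 mol
mass of KOH = 7.284 × 10^-3 × 56.11 = 0.4087 g
% KOH = 0.4087 / 1.069 × 100 = 38.23 %

38.23 %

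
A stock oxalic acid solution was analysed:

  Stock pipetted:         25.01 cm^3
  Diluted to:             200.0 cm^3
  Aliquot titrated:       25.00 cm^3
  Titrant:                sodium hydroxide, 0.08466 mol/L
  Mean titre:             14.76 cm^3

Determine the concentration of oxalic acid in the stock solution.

0.1999 mol/L

H2C2O4 + 2 NaOH → Na2C2O4 + 2 H2O
n(NaOH) = 0.01476 × 0.08466 = 1.250 × 10^-3 mol
From the 1:2 ratio, n(H2C2O4) in the aliquot = 1/2 × 1.250 × 10^-3 = 6.248 × 10^-4 mol
[H2C2O4]_dilute = 6.248 × 10^-4 / 0.02500 = 0.02499 mol/L
Dilution factor = 200.0 / 25.01 = 7.997
[H2C2O4]_stock = 0.02499 × 7.997 = 0.1999 mol/L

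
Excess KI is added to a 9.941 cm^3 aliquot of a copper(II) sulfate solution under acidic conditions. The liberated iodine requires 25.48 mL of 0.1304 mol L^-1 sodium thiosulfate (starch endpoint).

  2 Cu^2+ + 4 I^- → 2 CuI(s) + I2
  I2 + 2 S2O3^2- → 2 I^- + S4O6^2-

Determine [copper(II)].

0.3342 mol/L

n(S2O3^2-) = 0.02548 × 0.1304 = 3.323 × 10^-3 mol
n(I2) = n(S2O3^2-)/2 = 1.661 × 10^-3 mol
From the 2:1 ratio, n(Cu2+) in the aliquot = 2/1 × 1.661 × 10^-3 = 3.323 × 10^-3 mol
[Cu2+] = 3.323 × 10^-3 / 0.009941 = 0.3342 mol/L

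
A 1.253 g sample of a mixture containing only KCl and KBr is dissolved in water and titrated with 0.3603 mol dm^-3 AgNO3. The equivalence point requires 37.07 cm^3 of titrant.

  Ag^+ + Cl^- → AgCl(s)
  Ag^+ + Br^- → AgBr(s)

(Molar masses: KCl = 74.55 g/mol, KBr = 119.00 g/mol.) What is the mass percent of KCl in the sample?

n(AgNO3) = 0.03707 × 0.3603 = 0.01336 mol
Let x = n(KCl), y = n(KBr).
Titrant: 1x + 1y = 0.01336;  mass: 74.55x + 119.00y = 1.253
Solving, x = 7.568 × 10^-3 mol, y = 5.788 × 10^-3 mol
mass of KCl = 7.568 × 10^-3 × 74.55 = 0.5642 g
% KCl = 0.5642 / 1.253 × 100 = 45.03 %

45.03 %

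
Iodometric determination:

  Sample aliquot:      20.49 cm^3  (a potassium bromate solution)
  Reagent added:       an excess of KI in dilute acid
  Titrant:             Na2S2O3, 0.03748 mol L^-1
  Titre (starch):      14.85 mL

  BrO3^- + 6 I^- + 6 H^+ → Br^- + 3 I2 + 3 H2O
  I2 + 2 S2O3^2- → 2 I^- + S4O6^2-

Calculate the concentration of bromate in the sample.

n(S2O3^2-) = 0.01485 × 0.03748 = 5.566 × 10^-4 mol
n(I2) = n(S2O3^2-)/2 = 2.783 × 10^-4 mol
From the 1:3 ratio, n(BrO3^-) in the aliquot = 1/3 × 2.783 × 10^-4 = 9.276 × 10^-5 mol
[BrO3^-] = 9.276 × 10^-5 / 0.02049 = 0.004527 mol/L

0.004527 mol/L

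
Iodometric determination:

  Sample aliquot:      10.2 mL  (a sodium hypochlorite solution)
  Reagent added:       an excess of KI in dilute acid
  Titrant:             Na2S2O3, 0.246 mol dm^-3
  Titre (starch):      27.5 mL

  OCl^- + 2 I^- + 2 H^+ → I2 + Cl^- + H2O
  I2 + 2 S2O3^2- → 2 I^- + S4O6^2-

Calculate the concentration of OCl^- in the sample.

n(S2O3^2-) = 0.0275 × 0.246 = 6.76 × 10^-3 mol
n(I2) = n(S2O3^2-)/2 = 3.38 × 10^-3 mol
n(OCl^-) in the aliquot = 3.38 × 10^-3 mol (1:1 ratio)
[OCl^-] = 3.38 × 10^-3 / 0.0102 = 0.332 mol/L

0.332 mol/L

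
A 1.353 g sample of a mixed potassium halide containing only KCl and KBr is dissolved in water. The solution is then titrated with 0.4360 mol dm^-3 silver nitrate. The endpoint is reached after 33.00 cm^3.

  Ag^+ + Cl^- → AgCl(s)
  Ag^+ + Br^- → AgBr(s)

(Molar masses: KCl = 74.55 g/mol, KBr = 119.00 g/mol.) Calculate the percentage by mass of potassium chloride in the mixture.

44.52 %

n(AgNO3) = 0.03300 × 0.4360 = 0.01439 mol
Let x = n(KCl), y = n(KBr).
Titrant: 1x + 1y = 0.01439;  mass: 74.55x + 119.00y = 1.353
Solving, x = 8.080 × 10^-3 mol, y = 6.308 × 10^-3 mol
mass of KCl = 8.080 × 10^-3 × 74.55 = 0.6024 g
% KCl = 0.6024 / 1.353 × 100 = 44.52 %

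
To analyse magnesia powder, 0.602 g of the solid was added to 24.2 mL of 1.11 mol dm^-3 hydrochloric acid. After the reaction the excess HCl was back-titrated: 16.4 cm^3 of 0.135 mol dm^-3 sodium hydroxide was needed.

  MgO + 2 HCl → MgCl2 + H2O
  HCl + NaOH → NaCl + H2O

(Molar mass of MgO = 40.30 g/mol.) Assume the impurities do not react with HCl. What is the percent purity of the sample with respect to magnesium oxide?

n(HCl) added = 0.0242 × 1.11 = 0.0269 mol
n(NaOH) used in back-titration = 0.0164 × 0.135 = 2.21 × 10^-3 mol
n(HCl) left over = 2.21 × 10^-3 mol (1:1 ratio)
n(HCl) consumed by analyte = 0.0269 − 2.21 × 10^-3 = 0.0246 mol
From the 1:2 ratio, n(MgO) = 1/2 × 0.0246 = 0.0123 mol
mass of MgO = 0.0123 × 40.30 = 0.497 g
% MgO = 0.497 / 0.602 × 100 = 82.5 %

82.5 %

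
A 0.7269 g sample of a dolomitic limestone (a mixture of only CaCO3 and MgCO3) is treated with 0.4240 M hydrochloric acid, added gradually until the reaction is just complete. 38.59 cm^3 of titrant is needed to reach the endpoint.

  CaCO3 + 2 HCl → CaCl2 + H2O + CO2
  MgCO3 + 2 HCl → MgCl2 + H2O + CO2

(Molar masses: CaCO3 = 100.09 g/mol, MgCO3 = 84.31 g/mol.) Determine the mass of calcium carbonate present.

n(HCl) = 0.03859 × 0.4240 = 0.01636 mol
Let x = n(CaCO3), y = n(MgCO3).
Titrant: 2x + 2y = 0.01636;  mass: 100.09x + 84.31y = 0.7269
Solving, x = 2.354 × 10^-3 mol, y = 5.827 × 10^-3 mol
mass of CaCO3 = 2.354 × 10^-3 × 100.09 = 0.2357 g

0.2357 g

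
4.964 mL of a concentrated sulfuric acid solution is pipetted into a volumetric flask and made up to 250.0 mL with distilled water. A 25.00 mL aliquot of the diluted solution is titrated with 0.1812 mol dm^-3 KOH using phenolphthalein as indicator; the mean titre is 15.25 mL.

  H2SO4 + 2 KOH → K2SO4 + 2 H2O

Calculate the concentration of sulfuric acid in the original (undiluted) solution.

n(KOH) = 0.01525 × 0.1812 = 2.763 × 10^-3 mol
From the 1:2 ratio, n(H2SO4) in the aliquot = 1/2 × 2.763 × 10^-3 = 1.382 × 10^-3 mol
[H2SO4]_dilute = 1.382 × 10^-3 / 0.02500 = 0.05527 mol/L
Dilution factor = 250.0 / 4.964 = 50.36
[H2SO4]_stock = 0.05527 × 50.36 = 2.783 mol/L

2.783 mol/L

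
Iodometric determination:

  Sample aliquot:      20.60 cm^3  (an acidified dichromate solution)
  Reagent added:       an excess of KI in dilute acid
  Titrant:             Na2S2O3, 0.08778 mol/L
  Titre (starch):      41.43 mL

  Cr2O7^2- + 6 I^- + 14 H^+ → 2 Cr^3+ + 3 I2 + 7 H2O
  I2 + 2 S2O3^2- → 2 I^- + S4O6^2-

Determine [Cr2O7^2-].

0.02942 mol/L

n(S2O3^2-) = 0.04143 × 0.08778 = 3.637 × 10^-3 mol
n(I2) = n(S2O3^2-)/2 = 1.818 × 10^-3 mol
From the 1:3 ratio, n(Cr2O7^2-) in the aliquot = 1/3 × 1.818 × 10^-3 = 6.061 × 10^-4 mol
[Cr2O7^2-] = 6.061 × 10^-4 / 0.02060 = 0.02942 mol/L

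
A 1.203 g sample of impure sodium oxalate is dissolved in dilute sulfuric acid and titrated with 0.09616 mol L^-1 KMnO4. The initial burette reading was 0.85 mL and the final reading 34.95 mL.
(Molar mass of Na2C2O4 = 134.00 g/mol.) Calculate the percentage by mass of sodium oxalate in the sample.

91.31 %

2 MnO4^- + 5 C2O4^2- + 16 H^+ → 2 Mn^2+ + 10 CO2 + 8 H2O
n(KMnO4) = 0.03410 L × 0.09616 mol/L = 3.279 × 10^-3 mol
From the 5:2 ratio, n(Na2C2O4) = 5/2 × 3.279 × 10^-3 = 8.198 × 10^-3 mol
mass of Na2C2O4 = 8.198 × 10^-3 × 134.00 g/mol = 1.098 g
% Na2C2O4 = 1.098 / 1.203 × 100 = 91.31 %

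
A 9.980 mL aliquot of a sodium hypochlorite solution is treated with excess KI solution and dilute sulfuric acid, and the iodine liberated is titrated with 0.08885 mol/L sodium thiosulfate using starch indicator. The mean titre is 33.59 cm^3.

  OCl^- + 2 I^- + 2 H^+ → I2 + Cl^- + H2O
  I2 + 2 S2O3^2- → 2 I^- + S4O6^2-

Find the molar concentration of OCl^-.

0.1495 mol/L

n(S2O3^2-) = 0.03359 × 0.08885 = 2.984 × 10^-3 mol
n(I2) = n(S2O3^2-)/2 = 1.492 × 10^-3 mol
n(OCl^-) in the aliquot = 1.492 × 10^-3 mol (1:1 ratio)
[OCl^-] = 1.492 × 10^-3 / 0.009980 = 0.1495 mol/L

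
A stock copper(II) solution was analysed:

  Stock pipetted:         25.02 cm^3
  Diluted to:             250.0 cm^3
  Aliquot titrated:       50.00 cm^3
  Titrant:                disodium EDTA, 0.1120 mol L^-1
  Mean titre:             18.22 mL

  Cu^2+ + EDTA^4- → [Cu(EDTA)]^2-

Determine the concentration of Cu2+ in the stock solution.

n(EDTA) = 0.01822 × 0.1120 = 2.041 × 10^-3 mol
n(Cu2+) in the aliquot = 2.041 × 10^-3 mol (1:1 ratio)
[Cu2+]_dilute = 2.041 × 10^-3 / 0.05000 = 0.04081 mol/L
Dilution factor = 250.0 / 25.02 = 9.992
[Cu2+]_stock = 0.04081 × 9.992 = 0.4078 mol/L

0.4078 mol/L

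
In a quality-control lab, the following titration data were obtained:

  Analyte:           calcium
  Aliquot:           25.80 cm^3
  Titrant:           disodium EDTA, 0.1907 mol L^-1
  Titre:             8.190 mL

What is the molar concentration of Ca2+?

Ca^2+ + EDTA^4- → [Ca(EDTA)]^2-
n(EDTA) = 0.008190 L × 0.1907 mol/L = 1.562 × 10^-3 mol
n(Ca2+) = 1.562 × 10^-3 mol (1:1 mole ratio)
[Ca2+] = 1.562 × 10^-3 mol / 0.02580 L = 0.06054 mol/L

0.06054 mol/L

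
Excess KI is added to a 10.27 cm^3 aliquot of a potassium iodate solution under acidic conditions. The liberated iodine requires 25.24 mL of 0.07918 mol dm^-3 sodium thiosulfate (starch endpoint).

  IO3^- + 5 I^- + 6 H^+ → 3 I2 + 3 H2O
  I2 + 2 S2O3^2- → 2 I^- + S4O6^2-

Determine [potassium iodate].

n(S2O3^2-) = 0.02524 × 0.07918 = 1.999 × 10^-3 mol
n(I2) = n(S2O3^2-)/2 = 9.993 × 10^-4 mol
From the 1:3 ratio, n(IO3^-) in the aliquot = 1/3 × 9.993 × 10^-4 = 3.331 × 10^-4 mol
[IO3^-] = 3.331 × 10^-4 / 0.01027 = 0.03243 mol/L

0.03243 mol/L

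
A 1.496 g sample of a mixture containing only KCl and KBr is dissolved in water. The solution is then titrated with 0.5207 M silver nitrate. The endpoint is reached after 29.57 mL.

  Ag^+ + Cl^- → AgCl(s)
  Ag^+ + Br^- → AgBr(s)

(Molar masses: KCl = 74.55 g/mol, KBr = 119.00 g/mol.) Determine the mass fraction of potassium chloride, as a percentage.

n(AgNO3) = 0.02957 × 0.5207 = 0.01540 mol
Let x = n(KCl), y = n(KBr).
Titrant: 1x + 1y = 0.01540;  mass: 74.55x + 119.00y = 1.496
Solving, x = 7.565 × 10^-3 mol, y = 7.832 × 10^-3 mol
mass of KCl = 7.565 × 10^-3 × 74.55 = 0.5640 g
% KCl = 0.5640 / 1.496 × 100 = 37.70 %

37.70 %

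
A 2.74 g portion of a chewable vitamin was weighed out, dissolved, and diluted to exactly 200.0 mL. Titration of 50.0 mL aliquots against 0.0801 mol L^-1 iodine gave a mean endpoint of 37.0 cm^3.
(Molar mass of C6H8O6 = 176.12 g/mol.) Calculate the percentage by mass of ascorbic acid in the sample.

C6H8O6 + I2 → C6H6O6 + 2 HI
n(I2) per titration = 0.0370 × 0.0801 = 2.96 × 10^-3 mol
n(C6H8O6) in each aliquot = 2.96 × 10^-3 mol (1:1 ratio)
n(C6H8O6) in the whole flask = 2.96 × 10^-3 × 200.0/50.0 = 0.0119 mol
mass of C6H8O6 = 0.0119 × 176.12 = 2.09 g
% C6H8O6 = 2.09 / 2.74 × 100 = 76.2 %

76.2 %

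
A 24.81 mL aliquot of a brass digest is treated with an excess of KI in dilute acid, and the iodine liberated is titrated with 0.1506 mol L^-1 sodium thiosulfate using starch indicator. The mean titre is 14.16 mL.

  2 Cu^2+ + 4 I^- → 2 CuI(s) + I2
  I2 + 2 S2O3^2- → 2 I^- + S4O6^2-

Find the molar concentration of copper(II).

n(S2O3^2-) = 0.01416 × 0.1506 = 2.132 × 10^-3 mol
n(I2) = n(S2O3^2-)/2 = 1.066 × 10^-3 mol
From the 2:1 ratio, n(Cu2+) in the aliquot = 2/1 × 1.066 × 10^-3 = 2.132 × 10^-3 mol
[Cu2+] = 2.132 × 10^-3 / 0.02481 = 0.08595 mol/L

0.08595 mol/L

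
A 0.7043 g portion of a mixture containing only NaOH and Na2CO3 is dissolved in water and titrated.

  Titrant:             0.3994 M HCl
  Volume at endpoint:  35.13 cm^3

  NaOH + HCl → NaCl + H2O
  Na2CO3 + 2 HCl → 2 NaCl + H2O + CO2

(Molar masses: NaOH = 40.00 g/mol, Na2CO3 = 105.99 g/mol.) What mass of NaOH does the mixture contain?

0.1209 g

n(HCl) = 0.03513 × 0.3994 = 0.01403 mol
Let x = n(NaOH), y = n(Na2CO3).
Titrant: 1x + 2y = 0.01403;  mass: 40.00x + 105.99y = 0.7043
Solving, x = 3.022 × 10^-3 mol, y = 5.505 × 10^-3 mol
mass of NaOH = 3.022 × 10^-3 × 40.00 = 0.1209 g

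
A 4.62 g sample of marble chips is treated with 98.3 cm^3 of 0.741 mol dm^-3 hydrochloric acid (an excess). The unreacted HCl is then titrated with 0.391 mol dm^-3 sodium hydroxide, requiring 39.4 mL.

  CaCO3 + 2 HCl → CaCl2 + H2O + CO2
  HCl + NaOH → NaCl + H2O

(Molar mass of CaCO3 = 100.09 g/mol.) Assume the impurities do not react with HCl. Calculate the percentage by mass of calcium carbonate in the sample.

62.2 %

n(HCl) added = 0.0983 × 0.741 = 0.0728 mol
n(NaOH) used in back-titration = 0.0394 × 0.391 = 0.0154 mol
n(HCl) left over = 0.0154 mol (1:1 ratio)
n(HCl) consumed by analyte = 0.0728 − 0.0154 = 0.0574 mol
From the 1:2 ratio, n(CaCO3) = 1/2 × 0.0574 = 0.0287 mol
mass of CaCO3 = 0.0287 × 100.09 = 2.87 g
% CaCO3 = 2.87 / 4.62 × 100 = 62.2 %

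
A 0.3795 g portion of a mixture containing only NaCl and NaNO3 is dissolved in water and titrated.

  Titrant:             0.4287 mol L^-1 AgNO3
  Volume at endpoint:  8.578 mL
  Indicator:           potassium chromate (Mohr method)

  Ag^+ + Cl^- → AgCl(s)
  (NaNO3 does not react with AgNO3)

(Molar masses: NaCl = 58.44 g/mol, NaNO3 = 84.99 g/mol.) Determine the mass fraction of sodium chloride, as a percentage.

n(AgNO3) = 0.008578 × 0.4287 = 3.677 × 10^-3 mol
Let x = n(NaCl), y = n(NaNO3).
Titrant: 1x = 3.677 × 10^-3;  mass: 58.44x + 84.99y = 0.3795
Solving, x = 3.677 × 10^-3 mol, y = 1.937 × 10^-3 mol
mass of NaCl = 3.677 × 10^-3 × 58.44 = 0.2149 g
% NaCl = 0.2149 / 0.3795 × 100 = 56.63 %

56.63 %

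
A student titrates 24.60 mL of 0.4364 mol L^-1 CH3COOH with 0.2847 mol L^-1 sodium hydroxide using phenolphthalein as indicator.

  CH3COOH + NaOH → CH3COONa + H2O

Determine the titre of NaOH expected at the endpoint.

37.71 mL

n(CH3COOH) = 0.02460 L × 0.4364 mol/L = 0.01074 mol
n(NaOH) = 0.01074 mol (1:1 stoichiometry)
V(NaOH) = 0.01074 mol / 0.2847 mol/L = 0.03771 L = 37.71 mL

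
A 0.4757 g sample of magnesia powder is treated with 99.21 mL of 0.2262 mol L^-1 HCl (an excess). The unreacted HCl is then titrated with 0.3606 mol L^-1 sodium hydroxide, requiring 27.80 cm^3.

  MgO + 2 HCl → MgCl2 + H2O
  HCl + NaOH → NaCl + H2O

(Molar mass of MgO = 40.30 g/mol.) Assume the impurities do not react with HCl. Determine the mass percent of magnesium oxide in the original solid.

n(HCl) added = 0.09921 × 0.2262 = 0.02244 mol
n(NaOH) used in back-titration = 0.02780 × 0.3606 = 0.01002 mol
n(HCl) left over = 0.01002 mol (1:1 ratio)
n(HCl) consumed by analyte = 0.02244 − 0.01002 = 0.01242 mol
From the 1:2 ratio, n(MgO) = 1/2 × 0.01242 = 6.208 × 10^-3 mol
mass of MgO = 6.208 × 10^-3 × 40.30 = 0.2502 g
% MgO = 0.2502 / 0.4757 × 100 = 52.60 %

52.60 %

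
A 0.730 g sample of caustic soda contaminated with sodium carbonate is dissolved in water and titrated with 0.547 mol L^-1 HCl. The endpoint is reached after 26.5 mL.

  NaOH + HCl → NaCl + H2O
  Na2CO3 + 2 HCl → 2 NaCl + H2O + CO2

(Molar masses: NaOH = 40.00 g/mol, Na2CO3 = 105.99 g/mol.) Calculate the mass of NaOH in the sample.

0.118 g

n(HCl) = 0.0265 × 0.547 = 0.0145 mol
Let x = n(NaOH), y = n(Na2CO3).
Titrant: 1x + 2y = 0.0145;  mass: 40.00x + 105.99y = 0.730
Solving, x = 2.94 × 10^-3 mol, y = 5.78 × 10^-3 mol
mass of NaOH = 2.94 × 10^-3 × 40.00 = 0.118 g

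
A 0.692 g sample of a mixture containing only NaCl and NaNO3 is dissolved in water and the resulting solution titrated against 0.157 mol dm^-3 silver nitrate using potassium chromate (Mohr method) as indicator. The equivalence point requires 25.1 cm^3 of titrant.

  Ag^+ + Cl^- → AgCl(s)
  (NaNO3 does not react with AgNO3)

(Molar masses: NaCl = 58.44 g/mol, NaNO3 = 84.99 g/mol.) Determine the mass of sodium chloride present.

0.230 g

n(AgNO3) = 0.0251 × 0.157 = 3.94 × 10^-3 mol
Let x = n(NaCl), y = n(NaNO3).
Titrant: 1x = 3.94 × 10^-3;  mass: 58.44x + 84.99y = 0.692
Solving, x = 3.94 × 10^-3 mol, y = 5.43 × 10^-3 mol
mass of NaCl = 3.94 × 10^-3 × 58.44 = 0.230 g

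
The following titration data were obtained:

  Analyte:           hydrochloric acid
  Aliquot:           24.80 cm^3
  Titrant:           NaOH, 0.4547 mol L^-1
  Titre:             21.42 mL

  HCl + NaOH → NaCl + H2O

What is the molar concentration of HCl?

n(NaOH) = 0.02142 L × 0.4547 mol/L = 9.740 × 10^-3 mol
n(HCl) = 9.740 × 10^-3 mol (1:1 mole ratio)
[HCl] = 9.740 × 10^-3 mol / 0.02480 L = 0.3927 mol/L

0.3927 mol/L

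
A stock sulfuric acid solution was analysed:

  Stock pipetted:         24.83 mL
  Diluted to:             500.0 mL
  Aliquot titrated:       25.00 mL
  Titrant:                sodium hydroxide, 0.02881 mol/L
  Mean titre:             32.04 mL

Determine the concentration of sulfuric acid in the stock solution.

H2SO4 + 2 NaOH → Na2SO4 + 2 H2O
n(NaOH) = 0.03204 × 0.02881 = 9.231 × 10^-4 mol
From the 1:2 ratio, n(H2SO4) in the aliquot = 1/2 × 9.231 × 10^-4 = 4.615 × 10^-4 mol
[H2SO4]_dilute = 4.615 × 10^-4 / 0.02500 = 0.01846 mol/L
Dilution factor = 500.0 / 24.83 = 20.14
[H2SO4]_stock = 0.01846 × 20.14 = 0.3718 mol/L

0.3718 mol/L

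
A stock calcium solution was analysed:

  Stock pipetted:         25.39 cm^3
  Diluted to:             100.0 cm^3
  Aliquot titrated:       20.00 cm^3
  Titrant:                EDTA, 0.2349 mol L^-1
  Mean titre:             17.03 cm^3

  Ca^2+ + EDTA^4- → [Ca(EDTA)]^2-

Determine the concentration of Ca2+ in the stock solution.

n(EDTA) = 0.01703 × 0.2349 = 4.000 × 10^-3 mol
n(Ca2+) in the aliquot = 4.000 × 10^-3 mol (1:1 ratio)
[Ca2+]_dilute = 4.000 × 10^-3 / 0.02000 = 0.2000 mol/L
Dilution factor = 100.0 / 25.39 = 3.939
[Ca2+]_stock = 0.2000 × 3.939 = 0.7878 mol/L

0.7878 mol/L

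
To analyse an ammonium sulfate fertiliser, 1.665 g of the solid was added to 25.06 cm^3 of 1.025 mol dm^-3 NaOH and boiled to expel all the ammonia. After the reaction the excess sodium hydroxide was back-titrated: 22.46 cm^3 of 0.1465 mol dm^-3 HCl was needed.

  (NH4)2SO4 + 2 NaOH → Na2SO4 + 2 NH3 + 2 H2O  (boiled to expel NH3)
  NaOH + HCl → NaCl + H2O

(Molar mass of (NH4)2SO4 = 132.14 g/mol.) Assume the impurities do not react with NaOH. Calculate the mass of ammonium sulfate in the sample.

n(NaOH) added = 0.02506 × 1.025 = 0.02569 mol
n(HCl) used in back-titration = 0.02246 × 0.1465 = 3.290 × 10^-3 mol
n(NaOH) left over = 3.290 × 10^-3 mol (1:1 ratio)
n(NaOH) consumed by analyte = 0.02569 − 3.290 × 10^-3 = 0.02240 mol
From the 1:2 ratio, n((NH4)2SO4) = 1/2 × 0.02240 = 0.01120 mol
mass of (NH4)2SO4 = 0.01120 × 132.14 = 1.480 g

1.480 g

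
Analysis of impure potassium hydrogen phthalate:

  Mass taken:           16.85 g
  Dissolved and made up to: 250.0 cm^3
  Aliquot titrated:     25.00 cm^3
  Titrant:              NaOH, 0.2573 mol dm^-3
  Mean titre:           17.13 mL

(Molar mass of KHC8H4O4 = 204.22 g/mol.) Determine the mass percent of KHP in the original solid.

KHC8H4O4 + NaOH → KNaC8H4O4 + H2O
n(NaOH) per titration = 0.01713 × 0.2573 = 4.408 × 10^-3 mol
n(KHC8H4O4) in each aliquot = 4.408 × 10^-3 mol (1:1 ratio)
n(KHC8H4O4) in the whole flask = 4.408 × 10^-3 × 250.0/25.00 = 0.04408 mol
mass of KHC8H4O4 = 0.04408 × 204.22 = 9.001 g
% KHC8H4O4 = 9.001 / 16.85 × 100 = 53.42 %

53.42 %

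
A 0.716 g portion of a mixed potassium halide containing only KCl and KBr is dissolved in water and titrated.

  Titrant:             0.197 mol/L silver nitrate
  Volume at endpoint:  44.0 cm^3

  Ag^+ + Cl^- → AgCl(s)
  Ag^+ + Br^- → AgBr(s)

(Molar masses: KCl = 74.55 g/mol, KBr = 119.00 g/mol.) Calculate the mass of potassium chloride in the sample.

n(AgNO3) = 0.0440 × 0.197 = 8.67 × 10^-3 mol
Let x = n(KCl), y = n(KBr).
Titrant: 1x + 1y = 8.67 × 10^-3;  mass: 74.55x + 119.00y = 0.716
Solving, x = 7.10 × 10^-3 mol, y = 1.57 × 10^-3 mol
mass of KCl = 7.10 × 10^-3 × 74.55 = 0.529 g

0.529 g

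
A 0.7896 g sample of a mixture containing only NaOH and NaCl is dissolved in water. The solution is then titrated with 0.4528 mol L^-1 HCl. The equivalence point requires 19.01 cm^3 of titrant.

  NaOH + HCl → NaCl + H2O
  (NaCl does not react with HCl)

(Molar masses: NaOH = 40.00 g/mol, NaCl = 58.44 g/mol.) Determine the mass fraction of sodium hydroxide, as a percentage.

n(HCl) = 0.01901 × 0.4528 = 8.608 × 10^-3 mol
Let x = n(NaOH), y = n(NaCl).
Titrant: 1x = 8.608 × 10^-3;  mass: 40.00x + 58.44y = 0.7896
Solving, x = 8.608 × 10^-3 mol, y = 7.620 × 10^-3 mol
mass of NaOH = 8.608 × 10^-3 × 40.00 = 0.3443 g
% NaOH = 0.3443 / 0.7896 × 100 = 43.61 %

43.61 %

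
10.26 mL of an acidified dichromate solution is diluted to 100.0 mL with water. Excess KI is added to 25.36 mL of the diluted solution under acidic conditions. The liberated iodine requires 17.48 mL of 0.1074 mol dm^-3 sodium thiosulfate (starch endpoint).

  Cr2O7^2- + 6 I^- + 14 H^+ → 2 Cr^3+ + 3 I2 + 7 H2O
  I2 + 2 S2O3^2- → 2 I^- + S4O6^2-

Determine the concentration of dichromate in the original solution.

n(S2O3^2-) = 0.01748 × 0.1074 = 1.877 × 10^-3 mol
n(I2) = n(S2O3^2-)/2 = 9.387 × 10^-4 mol
From the 1:3 ratio, n(Cr2O7^2-) in the aliquot = 1/3 × 9.387 × 10^-4 = 3.129 × 10^-4 mol
[Cr2O7^2-]_dilute = 3.129 × 10^-4 / 0.02536 = 0.01234 mol/L
[Cr2O7^2-]_original = 0.01234 × 100.0/10.26 = 0.1203 mol/L

0.1203 mol/L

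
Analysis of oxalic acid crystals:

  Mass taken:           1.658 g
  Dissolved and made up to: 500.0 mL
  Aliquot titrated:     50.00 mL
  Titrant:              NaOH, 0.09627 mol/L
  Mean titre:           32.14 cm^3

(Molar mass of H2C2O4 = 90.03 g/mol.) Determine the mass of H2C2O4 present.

1.393 g

H2C2O4 + 2 NaOH → Na2C2O4 + 2 H2O
n(NaOH) per titration = 0.03214 × 0.09627 = 3.094 × 10^-3 mol
From the 1:2 ratio, n(H2C2O4) in each aliquot = 1/2 × 3.094 × 10^-3 = 1.547 × 10^-3 mol
n(H2C2O4) in the whole flask = 1.547 × 10^-3 × 500.0/50.00 = 0.01547 mol
mass of H2C2O4 = 0.01547 × 90.03 = 1.393 g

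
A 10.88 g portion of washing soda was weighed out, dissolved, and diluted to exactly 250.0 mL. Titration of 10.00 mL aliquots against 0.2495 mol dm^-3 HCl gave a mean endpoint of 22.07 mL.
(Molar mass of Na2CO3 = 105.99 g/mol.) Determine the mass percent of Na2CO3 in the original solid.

Na2CO3 + 2 HCl → 2 NaCl + H2O + CO2
n(HCl) per titration = 0.02207 × 0.2495 = 5.506 × 10^-3 mol
From the 1:2 ratio, n(Na2CO3) in each aliquot = 1/2 × 5.506 × 10^-3 = 2.753 × 10^-3 mol
n(Na2CO3) in the whole flask = 2.753 × 10^-3 × 250.0/10.00 = 0.06883 mol
mass of Na2CO3 = 0.06883 × 105.99 = 7.295 g
% Na2CO3 = 7.295 / 10.88 × 100 = 67.05 %

67.05 %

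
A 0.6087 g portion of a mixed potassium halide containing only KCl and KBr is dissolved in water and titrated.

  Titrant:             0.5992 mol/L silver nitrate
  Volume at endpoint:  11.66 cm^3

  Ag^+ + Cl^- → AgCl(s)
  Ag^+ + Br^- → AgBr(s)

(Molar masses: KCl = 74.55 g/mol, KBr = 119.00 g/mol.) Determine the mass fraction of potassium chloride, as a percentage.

61.36 %

n(AgNO3) = 0.01166 × 0.5992 = 6.987 × 10^-3 mol
Let x = n(KCl), y = n(KBr).
Titrant: 1x + 1y = 6.987 × 10^-3;  mass: 74.55x + 119.00y = 0.6087
Solving, x = 5.010 × 10^-3 mol, y = 1.976 × 10^-3 mol
mass of KCl = 5.010 × 10^-3 × 74.55 = 0.3735 g
% KCl = 0.3735 / 0.6087 × 100 = 61.36 %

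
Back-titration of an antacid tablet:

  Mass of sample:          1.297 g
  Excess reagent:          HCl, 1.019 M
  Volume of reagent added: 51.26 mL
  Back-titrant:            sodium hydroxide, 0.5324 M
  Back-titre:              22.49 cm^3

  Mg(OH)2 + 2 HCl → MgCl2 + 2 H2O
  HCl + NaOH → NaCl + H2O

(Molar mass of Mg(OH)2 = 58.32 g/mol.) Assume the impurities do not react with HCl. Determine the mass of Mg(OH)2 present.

1.174 g

n(HCl) added = 0.05126 × 1.019 = 0.05223 mol
n(NaOH) used in back-titration = 0.02249 × 0.5324 = 0.01197 mol
n(HCl) left over = 0.01197 mol (1:1 ratio)
n(HCl) consumed by analyte = 0.05223 − 0.01197 = 0.04026 mol
From the 1:2 ratio, n(Mg(OH)2) = 1/2 × 0.04026 = 0.02013 mol
mass of Mg(OH)2 = 0.02013 × 58.32 = 1.174 g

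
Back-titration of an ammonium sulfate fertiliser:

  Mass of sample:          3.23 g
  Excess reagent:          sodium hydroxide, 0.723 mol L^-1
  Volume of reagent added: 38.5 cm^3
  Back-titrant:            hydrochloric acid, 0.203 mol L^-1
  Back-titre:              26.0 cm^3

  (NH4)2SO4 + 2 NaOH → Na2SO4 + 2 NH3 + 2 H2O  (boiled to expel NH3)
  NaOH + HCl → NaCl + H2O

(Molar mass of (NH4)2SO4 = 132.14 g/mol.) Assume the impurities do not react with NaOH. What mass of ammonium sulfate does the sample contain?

n(NaOH) added = 0.0385 × 0.723 = 0.0278 mol
n(HCl) used in back-titration = 0.0260 × 0.203 = 5.28 × 10^-3 mol
n(NaOH) left over = 5.28 × 10^-3 mol (1:1 ratio)
n(NaOH) consumed by analyte = 0.0278 − 5.28 × 10^-3 = 0.0226 mol
From the 1:2 ratio, n((NH4)2SO4) = 1/2 × 0.0226 = 0.0113 mol
mass of (NH4)2SO4 = 0.0113 × 132.14 = 1.49 g

1.49 g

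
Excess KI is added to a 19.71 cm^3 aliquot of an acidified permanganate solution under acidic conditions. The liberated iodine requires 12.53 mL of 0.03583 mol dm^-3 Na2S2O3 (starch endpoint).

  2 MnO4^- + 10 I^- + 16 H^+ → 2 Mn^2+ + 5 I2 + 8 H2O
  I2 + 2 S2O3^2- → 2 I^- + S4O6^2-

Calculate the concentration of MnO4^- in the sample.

0.004556 mol/L

n(S2O3^2-) = 0.01253 × 0.03583 = 4.489 × 10^-4 mol
n(I2) = n(S2O3^2-)/2 = 2.245 × 10^-4 mol
From the 2:5 ratio, n(MnO4^-) in the aliquot = 2/5 × 2.245 × 10^-4 = 8.979 × 10^-5 mol
[MnO4^-] = 8.979 × 10^-5 / 0.01971 = 0.004556 mol/L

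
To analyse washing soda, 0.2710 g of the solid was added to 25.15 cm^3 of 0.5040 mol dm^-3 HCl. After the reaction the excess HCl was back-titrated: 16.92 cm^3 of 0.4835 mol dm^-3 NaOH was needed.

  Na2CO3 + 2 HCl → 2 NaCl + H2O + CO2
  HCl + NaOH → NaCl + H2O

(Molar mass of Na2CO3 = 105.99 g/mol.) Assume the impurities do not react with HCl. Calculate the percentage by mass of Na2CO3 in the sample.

n(HCl) added = 0.02515 × 0.5040 = 0.01268 mol
n(NaOH) used in back-titration = 0.01692 × 0.4835 = 8.181 × 10^-3 mol
n(HCl) left over = 8.181 × 10^-3 mol (1:1 ratio)
n(HCl) consumed by analyte = 0.01268 − 8.181 × 10^-3 = 4.495 × 10^-3 mol
From the 1:2 ratio, n(Na2CO3) = 1/2 × 4.495 × 10^-3 = 2.247 × 10^-3 mol
mass of Na2CO3 = 2.247 × 10^-3 × 105.99 = 0.2382 g
% Na2CO3 = 0.2382 / 0.2710 × 100 = 87.90 %

87.90 %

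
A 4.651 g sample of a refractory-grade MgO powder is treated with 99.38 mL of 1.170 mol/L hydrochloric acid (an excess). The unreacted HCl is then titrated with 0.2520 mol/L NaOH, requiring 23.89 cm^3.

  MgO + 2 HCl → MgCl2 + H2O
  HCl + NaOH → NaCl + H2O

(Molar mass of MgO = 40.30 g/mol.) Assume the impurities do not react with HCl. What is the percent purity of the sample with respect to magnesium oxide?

47.77 %

n(HCl) added = 0.09938 × 1.170 = 0.1163 mol
n(NaOH) used in back-titration = 0.02389 × 0.2520 = 6.020 × 10^-3 mol
n(HCl) left over = 6.020 × 10^-3 mol (1:1 ratio)
n(HCl) consumed by analyte = 0.1163 − 6.020 × 10^-3 = 0.1103 mol
From the 1:2 ratio, n(MgO) = 1/2 × 0.1103 = 0.05513 mol
mass of MgO = 0.05513 × 40.30 = 2.222 g
% MgO = 2.222 / 4.651 × 100 = 47.77 %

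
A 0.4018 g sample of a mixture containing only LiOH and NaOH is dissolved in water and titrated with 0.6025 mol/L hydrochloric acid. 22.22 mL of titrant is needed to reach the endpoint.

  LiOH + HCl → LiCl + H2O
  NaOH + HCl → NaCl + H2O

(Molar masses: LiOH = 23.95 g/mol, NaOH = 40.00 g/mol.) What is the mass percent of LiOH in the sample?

n(HCl) = 0.02222 × 0.6025 = 0.01339 mol
Let x = n(LiOH), y = n(NaOH).
Titrant: 1x + 1y = 0.01339;  mass: 23.95x + 40.00y = 0.4018
Solving, x = 8.330 × 10^-3 mol, y = 5.057 × 10^-3 mol
mass of LiOH = 8.330 × 10^-3 × 23.95 = 0.1995 g
% LiOH = 0.1995 / 0.4018 × 100 = 49.65 %

49.65 %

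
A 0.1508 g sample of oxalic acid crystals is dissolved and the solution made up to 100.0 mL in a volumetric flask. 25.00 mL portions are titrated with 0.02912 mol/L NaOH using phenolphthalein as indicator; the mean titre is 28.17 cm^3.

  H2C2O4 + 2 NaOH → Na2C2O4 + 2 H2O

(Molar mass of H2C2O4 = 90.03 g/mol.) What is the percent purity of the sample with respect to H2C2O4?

n(NaOH) per titration = 0.02817 × 0.02912 = 8.203 × 10^-4 mol
From the 1:2 ratio, n(H2C2O4) in each aliquot = 1/2 × 8.203 × 10^-4 = 4.102 × 10^-4 mol
n(H2C2O4) in the whole flask = 4.102 × 10^-4 × 100.0/25.00 = 1.641 × 10^-3 mol
mass of H2C2O4 = 1.641 × 10^-3 × 90.03 = 0.1477 g
% H2C2O4 = 0.1477 / 0.1508 × 100 = 97.95 %

97.95 %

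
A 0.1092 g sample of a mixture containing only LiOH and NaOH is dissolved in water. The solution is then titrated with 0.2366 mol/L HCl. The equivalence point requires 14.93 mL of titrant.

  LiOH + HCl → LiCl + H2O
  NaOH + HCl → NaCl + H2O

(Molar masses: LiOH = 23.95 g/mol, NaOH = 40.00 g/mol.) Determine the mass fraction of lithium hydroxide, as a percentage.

n(HCl) = 0.01493 × 0.2366 = 3.532 × 10^-3 mol
Let x = n(LiOH), y = n(NaOH).
Titrant: 1x + 1y = 3.532 × 10^-3;  mass: 23.95x + 40.00y = 0.1092
Solving, x = 2.000 × 10^-3 mol, y = 1.533 × 10^-3 mol
mass of LiOH = 2.000 × 10^-3 × 23.95 = 0.04790 g
% LiOH = 0.04790 / 0.1092 × 100 = 43.86 %

43.86 %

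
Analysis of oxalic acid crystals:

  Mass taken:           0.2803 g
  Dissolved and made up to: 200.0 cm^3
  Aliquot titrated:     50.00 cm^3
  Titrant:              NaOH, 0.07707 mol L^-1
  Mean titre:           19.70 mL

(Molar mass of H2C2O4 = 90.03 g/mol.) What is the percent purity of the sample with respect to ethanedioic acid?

H2C2O4 + 2 NaOH → Na2C2O4 + 2 H2O
n(NaOH) per titration = 0.01970 × 0.07707 = 1.518 × 10^-3 mol
From the 1:2 ratio, n(H2C2O4) in each aliquot = 1/2 × 1.518 × 10^-3 = 7.591 × 10^-4 mol
n(H2C2O4) in the whole flask = 7.591 × 10^-4 × 200.0/50.00 = 3.037 × 10^-3 mol
mass of H2C2O4 = 3.037 × 10^-3 × 90.03 = 0.2734 g
% H2C2O4 = 0.2734 / 0.2803 × 100 = 97.53 %

97.53 %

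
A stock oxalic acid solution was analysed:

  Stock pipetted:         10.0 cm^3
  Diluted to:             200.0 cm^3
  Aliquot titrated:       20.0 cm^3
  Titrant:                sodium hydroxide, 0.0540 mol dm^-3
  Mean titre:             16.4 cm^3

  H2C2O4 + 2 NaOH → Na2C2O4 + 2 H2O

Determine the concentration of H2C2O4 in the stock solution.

0.443 mol/L

n(NaOH) = 0.0164 × 0.0540 = 8.86 × 10^-4 mol
From the 1:2 ratio, n(H2C2O4) in the aliquot = 1/2 × 8.86 × 10^-4 = 4.43 × 10^-4 mol
[H2C2O4]_dilute = 4.43 × 10^-4 / 0.0200 = 0.0221 mol/L
Dilution factor = 200.0 / 10.0 = 20.00
[H2C2O4]_stock = 0.0221 × 20.00 = 0.443 mol/L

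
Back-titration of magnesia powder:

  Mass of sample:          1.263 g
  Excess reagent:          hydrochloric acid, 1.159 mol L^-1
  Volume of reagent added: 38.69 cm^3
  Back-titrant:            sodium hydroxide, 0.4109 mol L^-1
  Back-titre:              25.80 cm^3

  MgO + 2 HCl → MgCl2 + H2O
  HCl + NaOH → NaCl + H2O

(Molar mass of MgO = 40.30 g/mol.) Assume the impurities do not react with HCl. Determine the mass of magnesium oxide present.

0.6899 g

n(HCl) added = 0.03869 × 1.159 = 0.04484 mol
n(NaOH) used in back-titration = 0.02580 × 0.4109 = 0.01060 mol
n(HCl) left over = 0.01060 mol (1:1 ratio)
n(HCl) consumed by analyte = 0.04484 − 0.01060 = 0.03424 mol
From the 1:2 ratio, n(MgO) = 1/2 × 0.03424 = 0.01712 mol
mass of MgO = 0.01712 × 40.30 = 0.6899 g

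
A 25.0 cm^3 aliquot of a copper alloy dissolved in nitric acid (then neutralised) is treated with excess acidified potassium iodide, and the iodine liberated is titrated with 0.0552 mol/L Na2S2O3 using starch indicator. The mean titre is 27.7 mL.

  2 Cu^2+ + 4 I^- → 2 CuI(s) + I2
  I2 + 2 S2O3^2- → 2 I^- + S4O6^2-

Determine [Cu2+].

0.0612 mol/L

n(S2O3^2-) = 0.0277 × 0.0552 = 1.53 × 10^-3 mol
n(I2) = n(S2O3^2-)/2 = 7.65 × 10^-4 mol
From the 2:1 ratio, n(Cu2+) in the aliquot = 2/1 × 7.65 × 10^-4 = 1.53 × 10^-3 mol
[Cu2+] = 1.53 × 10^-3 / 0.0250 = 0.0612 mol/L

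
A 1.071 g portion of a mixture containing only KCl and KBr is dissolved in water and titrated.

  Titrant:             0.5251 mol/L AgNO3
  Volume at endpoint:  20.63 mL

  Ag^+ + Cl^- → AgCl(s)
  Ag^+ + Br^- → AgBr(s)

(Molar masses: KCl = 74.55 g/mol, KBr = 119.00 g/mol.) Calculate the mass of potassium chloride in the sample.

0.3658 g

n(AgNO3) = 0.02063 × 0.5251 = 0.01083 mol
Let x = n(KCl), y = n(KBr).
Titrant: 1x + 1y = 0.01083;  mass: 74.55x + 119.00y = 1.071
Solving, x = 4.907 × 10^-3 mol, y = 5.926 × 10^-3 mol
mass of KCl = 4.907 × 10^-3 × 74.55 = 0.3658 g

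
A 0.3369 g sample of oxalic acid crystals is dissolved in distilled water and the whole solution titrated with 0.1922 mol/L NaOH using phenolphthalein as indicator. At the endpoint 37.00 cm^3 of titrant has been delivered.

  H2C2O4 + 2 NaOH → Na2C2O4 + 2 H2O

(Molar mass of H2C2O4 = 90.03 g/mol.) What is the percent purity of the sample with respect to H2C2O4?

95.02 %

n(NaOH) = 0.03700 L × 0.1922 mol/L = 7.111 × 10^-3 mol
From the 1:2 ratio, n(H2C2O4) = 1/2 × 7.111 × 10^-3 = 3.556 × 10^-3 mol
mass of H2C2O4 = 3.556 × 10^-3 × 90.03 g/mol = 0.3201 g
% H2C2O4 = 0.3201 / 0.3369 × 100 = 95.02 %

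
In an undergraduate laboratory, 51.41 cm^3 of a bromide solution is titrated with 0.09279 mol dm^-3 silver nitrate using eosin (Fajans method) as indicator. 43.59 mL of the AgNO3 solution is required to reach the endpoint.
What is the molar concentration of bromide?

0.07868 mol/L

Ag^+ + Br^- → AgBr(s)
n(AgNO3) = 0.04359 L × 0.09279 mol/L = 4.045 × 10^-3 mol
n(Br-) = 4.045 × 10^-3 mol (1:1 mole ratio)
[Br-] = 4.045 × 10^-3 mol / 0.05141 L = 0.07868 mol/L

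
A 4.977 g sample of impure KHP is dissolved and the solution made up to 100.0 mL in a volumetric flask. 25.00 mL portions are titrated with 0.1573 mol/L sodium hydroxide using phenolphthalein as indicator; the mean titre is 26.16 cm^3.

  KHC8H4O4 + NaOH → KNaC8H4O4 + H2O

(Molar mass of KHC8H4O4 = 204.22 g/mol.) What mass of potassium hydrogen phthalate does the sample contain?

3.361 g

n(NaOH) per titration = 0.02616 × 0.1573 = 4.115 × 10^-3 mol
n(KHC8H4O4) in each aliquot = 4.115 × 10^-3 mol (1:1 ratio)
n(KHC8H4O4) in the whole flask = 4.115 × 10^-3 × 100.0/25.00 = 0.01646 mol
mass of KHC8H4O4 = 0.01646 × 204.22 = 3.361 g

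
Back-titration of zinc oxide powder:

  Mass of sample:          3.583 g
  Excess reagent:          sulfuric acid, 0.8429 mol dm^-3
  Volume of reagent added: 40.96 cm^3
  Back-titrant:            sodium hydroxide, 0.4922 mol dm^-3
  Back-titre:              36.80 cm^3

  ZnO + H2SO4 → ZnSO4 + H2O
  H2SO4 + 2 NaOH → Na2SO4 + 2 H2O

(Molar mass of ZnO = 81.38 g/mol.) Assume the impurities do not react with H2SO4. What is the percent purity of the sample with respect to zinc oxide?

57.85 %

n(H2SO4) added = 0.04096 × 0.8429 = 0.03453 mol
n(NaOH) used in back-titration = 0.03680 × 0.4922 = 0.01811 mol
From the 1:2 ratio, n(H2SO4) left over = 1/2 × 0.01811 = 9.056 × 10^-3 mol
n(H2SO4) consumed by analyte = 0.03453 − 9.056 × 10^-3 = 0.02547 mol
n(ZnO) = 0.02547 mol (1:1 ratio)
mass of ZnO = 0.02547 × 81.38 = 2.073 g
% ZnO = 2.073 / 3.583 × 100 = 57.85 %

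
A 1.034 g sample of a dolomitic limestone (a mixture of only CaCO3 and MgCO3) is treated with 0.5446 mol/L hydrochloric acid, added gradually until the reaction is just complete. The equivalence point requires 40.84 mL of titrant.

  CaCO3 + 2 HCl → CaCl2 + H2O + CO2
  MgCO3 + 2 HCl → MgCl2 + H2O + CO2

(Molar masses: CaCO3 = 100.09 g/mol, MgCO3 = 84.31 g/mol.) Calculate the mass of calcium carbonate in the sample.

n(HCl) = 0.04084 × 0.5446 = 0.02224 mol
Let x = n(CaCO3), y = n(MgCO3).
Titrant: 2x + 2y = 0.02224;  mass: 100.09x + 84.31y = 1.034
Solving, x = 6.110 × 10^-3 mol, y = 5.011 × 10^-3 mol
mass of CaCO3 = 6.110 × 10^-3 × 100.09 = 0.6115 g

0.6115 g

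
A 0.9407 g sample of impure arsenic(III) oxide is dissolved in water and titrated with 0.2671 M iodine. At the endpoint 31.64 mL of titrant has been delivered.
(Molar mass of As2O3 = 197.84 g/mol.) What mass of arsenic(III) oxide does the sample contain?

0.8360 g

As2O3 + 2 I2 + 2 H2O → As2O5 + 4 HI
n(I2) = 0.03164 L × 0.2671 mol/L = 8.451 × 10^-3 mol
From the 1:2 ratio, n(As2O3) = 1/2 × 8.451 × 10^-3 = 4.226 × 10^-3 mol
mass of As2O3 = 4.226 × 10^-3 × 197.84 g/mol = 0.8360 g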